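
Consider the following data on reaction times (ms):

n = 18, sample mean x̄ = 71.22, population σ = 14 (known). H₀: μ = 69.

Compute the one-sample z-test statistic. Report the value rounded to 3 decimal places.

test statistic = 0.673

SE = σ/√n = 14/√18 = 3.2998
z = (x̄−μ₀)/SE = (71.22−69)/3.2998 = 0.6728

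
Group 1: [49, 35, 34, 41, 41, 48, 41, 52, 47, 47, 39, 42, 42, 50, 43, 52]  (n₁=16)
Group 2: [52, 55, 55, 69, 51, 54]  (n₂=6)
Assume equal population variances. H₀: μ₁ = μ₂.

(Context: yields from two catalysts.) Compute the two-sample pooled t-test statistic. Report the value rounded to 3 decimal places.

x̄₁=43.938, s₁=5.567, n₁=16
x̄₂=56.000, s₂=6.573, n₂=6
s_p² = [15·5.567² + 5·6.573²]/20 = 34.0469
SE = √(s_p²·(1/16+1/6)) = 2.7933
t = (43.938−56.000)/2.7933 = -4.3184
df = 20

test statistic = -4.318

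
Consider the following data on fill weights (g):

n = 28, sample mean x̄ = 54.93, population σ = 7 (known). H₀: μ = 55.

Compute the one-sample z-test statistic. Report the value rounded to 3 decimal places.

test statistic = -0.053

SE = σ/√n = 7/√28 = 1.3229
z = (x̄−μ₀)/SE = (54.93−55)/1.3229 = -0.0529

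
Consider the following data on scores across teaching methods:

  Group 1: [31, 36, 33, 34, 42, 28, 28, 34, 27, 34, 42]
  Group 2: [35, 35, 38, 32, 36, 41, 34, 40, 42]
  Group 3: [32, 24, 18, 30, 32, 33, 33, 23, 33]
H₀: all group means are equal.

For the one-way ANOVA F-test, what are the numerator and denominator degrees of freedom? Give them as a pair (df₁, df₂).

k = 3 groups, N = 29 total
df = (k−1, N−k) = (3−1, 29−3) = (2, 26)

degrees of freedom = [2, 26]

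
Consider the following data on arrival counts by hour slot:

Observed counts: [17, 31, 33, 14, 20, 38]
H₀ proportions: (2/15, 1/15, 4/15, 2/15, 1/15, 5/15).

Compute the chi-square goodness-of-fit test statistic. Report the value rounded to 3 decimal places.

n = 153; E_i = n·p_i = [20.40, 10.20, 40.80, 20.40, 10.20, 51.00]
χ² = (17−20.40)²/20.40 + (31−10.20)²/10.20 + (33−40.80)²/40.80 + (14−20.40)²/20.40 + (20−10.20)²/10.20 + (38−51.00)²/51.00 = 59.2108
df = 5

test statistic = 59.211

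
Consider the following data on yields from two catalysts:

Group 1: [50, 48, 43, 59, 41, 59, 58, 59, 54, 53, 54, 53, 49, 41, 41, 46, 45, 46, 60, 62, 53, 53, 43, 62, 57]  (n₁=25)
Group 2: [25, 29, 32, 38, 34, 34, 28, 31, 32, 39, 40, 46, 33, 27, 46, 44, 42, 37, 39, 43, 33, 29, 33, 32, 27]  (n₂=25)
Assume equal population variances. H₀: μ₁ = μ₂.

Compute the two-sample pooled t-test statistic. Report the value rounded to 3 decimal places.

x̄₁=51.560, s₁=6.935, n₁=25
x̄₂=34.920, s₂=6.164, n₂=25
s_p² = [24·6.935² + 24·6.164²]/48 = 43.0417
SE = √(s_p²·(1/25+1/25)) = 1.8556
t = (51.560−34.920)/1.8556 = 8.9673
df = 48

test statistic = 8.967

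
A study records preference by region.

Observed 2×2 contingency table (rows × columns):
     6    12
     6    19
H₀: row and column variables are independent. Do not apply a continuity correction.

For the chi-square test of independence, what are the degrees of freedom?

df = (r−1)(c−1) = (2−1)·(2−1) = 1

degrees of freedom = 1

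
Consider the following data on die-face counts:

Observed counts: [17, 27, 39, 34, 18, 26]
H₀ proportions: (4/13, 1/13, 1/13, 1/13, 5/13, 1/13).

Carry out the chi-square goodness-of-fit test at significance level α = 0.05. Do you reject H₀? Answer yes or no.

n = 161; E_i = n·p_i = [49.54, 12.38, 12.38, 12.38, 61.92, 12.38]
χ² = (17−49.54)²/49.54 + (27−12.38)²/12.38 + (39−12.38)²/12.38 + (34−12.38)²/12.38 + (18−61.92)²/61.92 + (26−12.38)²/12.38 = 179.6686
df = 5
p-value (upper-tail) = 0.00000
At α=0.05: p < α → reject H₀

reject H₀: yes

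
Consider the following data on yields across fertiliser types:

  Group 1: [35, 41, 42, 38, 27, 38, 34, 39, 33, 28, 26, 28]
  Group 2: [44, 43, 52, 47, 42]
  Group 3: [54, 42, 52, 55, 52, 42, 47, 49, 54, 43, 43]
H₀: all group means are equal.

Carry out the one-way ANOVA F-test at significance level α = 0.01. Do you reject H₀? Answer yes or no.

Group means [34.08, 45.60, 48.45], grand mean 41.786
SSB = Σnᵢ(x̄ᵢ−x̄)² = 1273.870; SSW = ΣΣ(x−x̄ᵢ)² = 696.844
MSB = 1273.870/2 = 636.9352; MSW = 696.844/25 = 27.8738
F = MSB/MSW = 22.8507
df = (2, 25)
p-value (upper-tail) = 0.00000
At α=0.01: p < α → reject H₀

reject H₀: yes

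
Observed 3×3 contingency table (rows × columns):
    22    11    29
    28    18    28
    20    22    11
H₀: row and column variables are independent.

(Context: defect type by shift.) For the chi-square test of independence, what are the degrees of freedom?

df = (r−1)(c−1) = (3−1)·(3−1) = 4

degrees of freedom = 4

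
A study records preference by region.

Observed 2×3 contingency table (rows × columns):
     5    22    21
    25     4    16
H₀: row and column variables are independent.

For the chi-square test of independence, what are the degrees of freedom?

degrees of freedom = 2

df = (r−1)(c−1) = (2−1)·(3−1) = 2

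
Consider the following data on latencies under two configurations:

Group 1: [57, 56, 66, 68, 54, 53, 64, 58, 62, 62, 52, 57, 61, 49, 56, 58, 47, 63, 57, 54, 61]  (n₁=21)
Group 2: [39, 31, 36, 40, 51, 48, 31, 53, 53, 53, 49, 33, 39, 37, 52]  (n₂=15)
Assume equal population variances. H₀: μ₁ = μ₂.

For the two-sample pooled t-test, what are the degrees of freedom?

degrees of freedom = 34

df = n₁ + n₂ − 2 = 21 + 15 − 2 = 34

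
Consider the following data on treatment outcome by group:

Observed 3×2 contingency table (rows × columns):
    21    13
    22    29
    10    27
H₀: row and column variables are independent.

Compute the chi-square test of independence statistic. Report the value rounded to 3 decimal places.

Row totals [34, 51, 37], col totals [53, 69], n=122
χ² = (21−14.77)²/14.77 + (13−19.23)²/19.23 + (22−22.16)²/22.16 + (29−28.84)²/28.84 + (10−16.07)²/16.07 + (27−20.93)²/20.93 = 8.7053
df = 2

test statistic = 8.705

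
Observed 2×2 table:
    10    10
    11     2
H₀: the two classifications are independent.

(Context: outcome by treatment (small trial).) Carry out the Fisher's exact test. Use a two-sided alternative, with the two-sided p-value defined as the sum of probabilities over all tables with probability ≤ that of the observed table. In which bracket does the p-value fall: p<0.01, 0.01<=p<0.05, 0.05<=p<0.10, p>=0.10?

p-value bracket: 0.05<=p<0.10

Margins: r₁=20, r₂=13, c₁=21, c₂=12, n=33
p_obs = C(20,10)·C(13,11)/C(33,21); sum pmf over tables with pmf ≤ p_obs
p-value (two-sided) = 0.06715
→ bracket: 0.05<=p<0.10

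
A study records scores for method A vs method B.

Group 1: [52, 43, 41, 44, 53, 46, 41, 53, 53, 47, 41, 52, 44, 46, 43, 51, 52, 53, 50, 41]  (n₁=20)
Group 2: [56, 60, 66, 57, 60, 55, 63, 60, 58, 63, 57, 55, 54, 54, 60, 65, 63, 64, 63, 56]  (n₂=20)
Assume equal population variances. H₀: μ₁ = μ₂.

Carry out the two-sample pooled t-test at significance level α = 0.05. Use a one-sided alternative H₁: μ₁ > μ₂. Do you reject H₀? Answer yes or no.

reject H₀: no

x̄₁=47.300, s₁=4.802, n₁=20
x̄₂=59.450, s₂=3.859, n₂=20
s_p² = [19·4.802² + 19·3.859²]/38 = 18.9776
SE = √(s_p²·(1/20+1/20)) = 1.3776
t = (47.300−59.450)/1.3776 = -8.8197
df = 38
p-value (one-sided, H₁ greater) = 1.00000
At α=0.05: p ≥ α → fail to reject H₀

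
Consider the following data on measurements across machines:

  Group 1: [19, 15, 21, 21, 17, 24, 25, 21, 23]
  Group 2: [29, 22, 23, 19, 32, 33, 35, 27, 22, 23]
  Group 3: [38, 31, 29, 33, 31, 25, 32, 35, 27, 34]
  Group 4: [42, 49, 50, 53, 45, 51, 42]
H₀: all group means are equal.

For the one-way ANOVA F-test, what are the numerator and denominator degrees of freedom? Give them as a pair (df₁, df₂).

degrees of freedom = [3, 32]

k = 4 groups, N = 36 total
df = (k−1, N−k) = (4−1, 36−4) = (3, 32)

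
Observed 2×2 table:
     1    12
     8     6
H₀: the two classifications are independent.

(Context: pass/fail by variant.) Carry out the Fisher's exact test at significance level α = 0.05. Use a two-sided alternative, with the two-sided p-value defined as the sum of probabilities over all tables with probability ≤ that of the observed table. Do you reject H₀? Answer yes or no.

Margins: r₁=13, r₂=14, c₁=9, c₂=18, n=27
p_obs = C(13,1)·C(14,8)/C(27,9); sum pmf over tables with pmf ≤ p_obs
p-value (two-sided) = 0.01275
At α=0.05: p < α → reject H₀

reject H₀: yes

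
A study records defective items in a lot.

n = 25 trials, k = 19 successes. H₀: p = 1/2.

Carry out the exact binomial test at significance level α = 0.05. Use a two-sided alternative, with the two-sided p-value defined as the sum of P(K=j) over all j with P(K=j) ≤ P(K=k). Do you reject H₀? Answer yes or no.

Exact binomial: n=25, k=19, p₀=1/2=0.5000
P(X=j) = C(n,j)·p₀^j·(1−p₀)^(n−j); p = Σ P(X=j) over j with P(X=j) ≤ P(X=19)
p-value (two-sided) = 0.01463
At α=0.05: p < α → reject H₀

reject H₀: yes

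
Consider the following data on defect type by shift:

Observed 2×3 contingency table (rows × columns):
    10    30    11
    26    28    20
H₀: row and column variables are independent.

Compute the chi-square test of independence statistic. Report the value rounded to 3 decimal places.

Row totals [51, 74], col totals [36, 58, 31], n=125
χ² = (10−14.69)²/14.69 + (30−23.66)²/23.66 + (11−12.65)²/12.65 + (26−21.31)²/21.31 + (28−34.34)²/34.34 + (20−18.35)²/18.35 = 5.7558
df = 2

test statistic = 5.756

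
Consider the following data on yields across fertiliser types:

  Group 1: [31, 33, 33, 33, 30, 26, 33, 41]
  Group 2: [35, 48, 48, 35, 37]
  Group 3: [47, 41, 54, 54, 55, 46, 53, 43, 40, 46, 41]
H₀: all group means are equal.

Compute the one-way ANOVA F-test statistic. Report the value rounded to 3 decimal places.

test statistic = 16.458

Group means [32.50, 40.60, 47.27], grand mean 40.958
SSB = Σnᵢ(x̄ᵢ−x̄)² = 1011.577; SSW = ΣΣ(x−x̄ᵢ)² = 645.382
MSB = 1011.577/2 = 505.7883; MSW = 645.382/21 = 30.7325
F = MSB/MSW = 16.4578
df = (2, 21)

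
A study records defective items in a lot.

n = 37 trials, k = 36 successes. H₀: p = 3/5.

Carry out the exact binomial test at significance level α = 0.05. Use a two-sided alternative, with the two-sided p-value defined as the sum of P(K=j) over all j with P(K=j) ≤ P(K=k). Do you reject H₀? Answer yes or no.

Exact binomial: n=37, k=36, p₀=3/5=0.6000
P(X=j) = C(n,j)·p₀^j·(1−p₀)^(n−j); p = Σ P(X=j) over j with P(X=j) ≤ P(X=36)
p-value (two-sided) = 0.00000
At α=0.05: p < α → reject H₀

reject H₀: yes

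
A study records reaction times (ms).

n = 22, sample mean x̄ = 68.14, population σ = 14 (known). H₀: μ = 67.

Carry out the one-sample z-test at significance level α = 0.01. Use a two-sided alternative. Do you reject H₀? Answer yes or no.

reject H₀: no

SE = σ/√n = 14/√22 = 2.9848
z = (x̄−μ₀)/SE = (68.14−67)/2.9848 = 0.3819
p-value (two-sided) = 0.70251
At α=0.01: p ≥ α → fail to reject H₀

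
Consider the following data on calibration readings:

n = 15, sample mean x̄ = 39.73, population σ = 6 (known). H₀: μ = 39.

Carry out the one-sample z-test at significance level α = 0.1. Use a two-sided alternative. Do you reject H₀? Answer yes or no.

reject H₀: no

SE = σ/√n = 6/√15 = 1.5492
z = (x̄−μ₀)/SE = (39.73−39)/1.5492 = 0.4712
p-value (two-sided) = 0.63749
At α=0.1: p ≥ α → fail to reject H₀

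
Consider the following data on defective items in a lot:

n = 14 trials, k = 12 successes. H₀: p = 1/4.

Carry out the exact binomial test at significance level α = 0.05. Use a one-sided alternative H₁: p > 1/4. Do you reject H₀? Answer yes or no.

reject H₀: yes

Exact binomial: n=14, k=12, p₀=1/4=0.2500
P(X≥12) from Σ C(n,i)·p₀^i·(1−p₀)^(n−i)
p-value (one-sided, H₁ greater) = 0.00000
At α=0.05: p < α → reject H₀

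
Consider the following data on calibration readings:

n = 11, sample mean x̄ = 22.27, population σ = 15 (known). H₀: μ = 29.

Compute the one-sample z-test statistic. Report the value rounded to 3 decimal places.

test statistic = -1.488

SE = σ/√n = 15/√11 = 4.5227
z = (x̄−μ₀)/SE = (22.27−29)/4.5227 = -1.4881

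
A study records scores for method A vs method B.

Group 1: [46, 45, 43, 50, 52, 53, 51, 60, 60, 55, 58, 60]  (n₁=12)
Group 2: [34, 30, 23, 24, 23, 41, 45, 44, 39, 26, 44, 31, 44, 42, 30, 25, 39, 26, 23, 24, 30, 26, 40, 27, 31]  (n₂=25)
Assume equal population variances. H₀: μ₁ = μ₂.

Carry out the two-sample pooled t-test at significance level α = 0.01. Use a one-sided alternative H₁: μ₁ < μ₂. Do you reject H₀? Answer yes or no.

reject H₀: no

x̄₁=52.750, s₁=6.047, n₁=12
x̄₂=32.440, s₂=7.932, n₂=25
s_p² = [11·6.047² + 24·7.932²]/35 = 54.6403
SE = √(s_p²·(1/12+1/25)) = 2.5960
t = (52.750−32.440)/2.5960 = 7.8237
df = 35
p-value (one-sided, H₁ less) = 1.00000
At α=0.01: p ≥ α → fail to reject H₀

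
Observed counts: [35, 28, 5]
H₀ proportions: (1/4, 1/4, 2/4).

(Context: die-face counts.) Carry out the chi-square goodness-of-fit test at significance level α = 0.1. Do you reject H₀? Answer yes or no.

reject H₀: yes

n = 68; E_i = n·p_i = [17.00, 17.00, 34.00]
χ² = (35−17.00)²/17.00 + (28−17.00)²/17.00 + (5−34.00)²/34.00 = 50.9118
df = 2
p-value (upper-tail) = 0.00000
At α=0.1: p < α → reject H₀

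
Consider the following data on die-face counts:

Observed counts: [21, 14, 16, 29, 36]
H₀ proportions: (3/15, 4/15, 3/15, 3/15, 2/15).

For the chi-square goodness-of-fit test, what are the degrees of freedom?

degrees of freedom = 4

df = k − 1 = 5 − 1 = 4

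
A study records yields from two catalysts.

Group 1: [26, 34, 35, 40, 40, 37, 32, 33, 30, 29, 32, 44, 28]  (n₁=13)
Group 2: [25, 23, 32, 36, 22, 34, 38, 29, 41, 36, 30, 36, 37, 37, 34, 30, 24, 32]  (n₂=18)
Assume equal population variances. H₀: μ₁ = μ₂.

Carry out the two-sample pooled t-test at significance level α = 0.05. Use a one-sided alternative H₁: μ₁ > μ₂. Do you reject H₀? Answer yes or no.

reject H₀: no

x̄₁=33.846, s₁=5.257, n₁=13
x̄₂=32.000, s₂=5.605, n₂=18
s_p² = [12·5.257² + 17·5.605²]/29 = 29.8515
SE = √(s_p²·(1/13+1/18)) = 1.9886
t = (33.846−32.000)/1.9886 = 0.9284
df = 29
p-value (one-sided, H₁ greater) = 0.18044
At α=0.05: p ≥ α → fail to reject H₀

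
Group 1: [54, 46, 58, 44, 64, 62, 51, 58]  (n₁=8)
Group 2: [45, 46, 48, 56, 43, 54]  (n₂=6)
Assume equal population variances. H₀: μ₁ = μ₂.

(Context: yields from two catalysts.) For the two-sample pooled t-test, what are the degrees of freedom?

df = n₁ + n₂ − 2 = 8 + 6 − 2 = 12

degrees of freedom = 12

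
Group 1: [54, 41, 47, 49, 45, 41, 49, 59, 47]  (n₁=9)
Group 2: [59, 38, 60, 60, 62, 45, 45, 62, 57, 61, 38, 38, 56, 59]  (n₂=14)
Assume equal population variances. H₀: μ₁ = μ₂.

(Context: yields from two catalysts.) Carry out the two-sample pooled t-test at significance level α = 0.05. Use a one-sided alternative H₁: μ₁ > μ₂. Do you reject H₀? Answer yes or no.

x̄₁=48.000, s₁=5.788, n₁=9
x̄₂=52.857, s₂=9.702, n₂=14
s_p² = [8·5.788² + 13·9.702²]/21 = 71.0340
SE = √(s_p²·(1/9+1/14)) = 3.6009
t = (48.000−52.857)/3.6009 = -1.3489
df = 21
p-value (one-sided, H₁ greater) = 0.90413
At α=0.05: p ≥ α → fail to reject H₀

reject H₀: no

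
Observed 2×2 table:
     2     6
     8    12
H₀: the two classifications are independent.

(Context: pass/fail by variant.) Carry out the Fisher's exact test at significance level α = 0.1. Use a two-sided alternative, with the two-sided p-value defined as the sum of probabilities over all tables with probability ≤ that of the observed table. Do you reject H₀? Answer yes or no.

Margins: r₁=8, r₂=20, c₁=10, c₂=18, n=28
p_obs = C(8,2)·C(20,8)/C(28,10); sum pmf over tables with pmf ≤ p_obs
p-value (two-sided) = 0.66920
At α=0.1: p ≥ α → fail to reject H₀

reject H₀: no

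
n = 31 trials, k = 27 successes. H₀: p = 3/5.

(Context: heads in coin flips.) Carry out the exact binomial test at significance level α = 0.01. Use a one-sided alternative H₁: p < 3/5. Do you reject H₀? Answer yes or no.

reject H₀: no

Exact binomial: n=31, k=27, p₀=3/5=0.6000
P(X≤27) from Σ C(n,i)·p₀^i·(1−p₀)^(n−i)
p-value (one-sided, H₁ less) = 0.99979
At α=0.01: p ≥ α → fail to reject H₀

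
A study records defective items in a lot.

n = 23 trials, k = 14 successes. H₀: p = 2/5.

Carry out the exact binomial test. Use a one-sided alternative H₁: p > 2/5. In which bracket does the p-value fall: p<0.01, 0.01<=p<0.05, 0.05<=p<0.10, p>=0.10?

p-value bracket: 0.01<=p<0.05

Exact binomial: n=23, k=14, p₀=2/5=0.4000
P(X≥14) from Σ C(n,i)·p₀^i·(1−p₀)^(n−i)
p-value (one-sided, H₁ greater) = 0.03492
→ bracket: 0.01<=p<0.05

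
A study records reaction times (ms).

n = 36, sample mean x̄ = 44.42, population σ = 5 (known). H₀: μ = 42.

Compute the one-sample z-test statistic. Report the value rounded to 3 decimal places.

test statistic = 2.904

SE = σ/√n = 5/√36 = 0.8333
z = (x̄−μ₀)/SE = (44.42−42)/0.8333 = 2.9040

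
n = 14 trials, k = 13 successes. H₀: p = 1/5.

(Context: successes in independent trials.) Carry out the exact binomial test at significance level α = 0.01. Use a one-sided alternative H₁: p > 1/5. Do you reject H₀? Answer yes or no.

reject H₀: yes

Exact binomial: n=14, k=13, p₀=1/5=0.2000
P(X≥13) from Σ C(n,i)·p₀^i·(1−p₀)^(n−i)
p-value (one-sided, H₁ greater) = 0.00000
At α=0.01: p < α → reject H₀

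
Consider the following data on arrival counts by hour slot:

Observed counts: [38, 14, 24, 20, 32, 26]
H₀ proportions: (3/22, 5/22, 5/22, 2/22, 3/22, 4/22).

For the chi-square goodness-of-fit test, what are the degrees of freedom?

degrees of freedom = 5

df = k − 1 = 6 − 1 = 5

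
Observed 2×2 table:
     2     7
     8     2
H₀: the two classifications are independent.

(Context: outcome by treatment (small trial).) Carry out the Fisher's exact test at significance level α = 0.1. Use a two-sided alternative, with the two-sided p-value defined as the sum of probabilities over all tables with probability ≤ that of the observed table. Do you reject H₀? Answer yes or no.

Margins: r₁=9, r₂=10, c₁=10, c₂=9, n=19
p_obs = C(9,2)·C(10,8)/C(19,10); sum pmf over tables with pmf ≤ p_obs
p-value (two-sided) = 0.02301
At α=0.1: p < α → reject H₀

reject H₀: yes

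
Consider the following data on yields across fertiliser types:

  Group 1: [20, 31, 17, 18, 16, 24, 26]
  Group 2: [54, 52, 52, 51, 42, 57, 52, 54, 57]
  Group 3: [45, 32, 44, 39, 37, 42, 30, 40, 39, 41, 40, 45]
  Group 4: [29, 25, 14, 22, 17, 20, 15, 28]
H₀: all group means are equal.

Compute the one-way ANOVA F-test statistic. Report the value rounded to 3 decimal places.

Group means [21.71, 52.33, 39.50, 21.25], grand mean 35.194
SSB = Σnᵢ(x̄ᵢ−x̄)² = 5693.710; SSW = ΣΣ(x−x̄ᵢ)² = 813.929
MSB = 5693.710/3 = 1897.9034; MSW = 813.929/32 = 25.4353
F = MSB/MSW = 74.6170
df = (3, 32)

test statistic = 74.617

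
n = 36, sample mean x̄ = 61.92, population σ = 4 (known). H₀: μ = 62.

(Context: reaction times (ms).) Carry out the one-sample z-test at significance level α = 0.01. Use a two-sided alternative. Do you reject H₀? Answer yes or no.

SE = σ/√n = 4/√36 = 0.6667
z = (x̄−μ₀)/SE = (61.92−62)/0.6667 = -0.1200
p-value (two-sided) = 0.90448
At α=0.01: p ≥ α → fail to reject H₀

reject H₀: no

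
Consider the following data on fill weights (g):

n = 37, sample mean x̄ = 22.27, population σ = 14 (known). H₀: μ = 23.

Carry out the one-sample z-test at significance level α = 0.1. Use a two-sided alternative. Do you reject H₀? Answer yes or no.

reject H₀: no

SE = σ/√n = 14/√37 = 2.3016
z = (x̄−μ₀)/SE = (22.27−23)/2.3016 = -0.3172
p-value (two-sided) = 0.75111
At α=0.1: p ≥ α → fail to reject H₀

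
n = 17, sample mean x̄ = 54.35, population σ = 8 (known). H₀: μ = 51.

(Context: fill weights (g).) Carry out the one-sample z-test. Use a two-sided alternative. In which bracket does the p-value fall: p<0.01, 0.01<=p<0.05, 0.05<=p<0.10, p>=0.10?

SE = σ/√n = 8/√17 = 1.9403
z = (x̄−μ₀)/SE = (54.35−51)/1.9403 = 1.7266
p-value (two-sided) = 0.08425
→ bracket: 0.05<=p<0.10

p-value bracket: 0.05<=p<0.10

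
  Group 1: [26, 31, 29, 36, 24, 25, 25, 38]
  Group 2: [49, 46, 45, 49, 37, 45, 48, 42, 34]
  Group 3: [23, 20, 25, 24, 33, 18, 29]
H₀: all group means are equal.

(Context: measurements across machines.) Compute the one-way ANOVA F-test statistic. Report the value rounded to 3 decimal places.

test statistic = 30.187

Group means [29.25, 43.89, 24.57], grand mean 33.375
SSB = Σnᵢ(x̄ᵢ−x̄)² = 1673.522; SSW = ΣΣ(x−x̄ᵢ)² = 582.103
MSB = 1673.522/2 = 836.7609; MSW = 582.103/21 = 27.7192
F = MSB/MSW = 30.1871
df = (2, 21)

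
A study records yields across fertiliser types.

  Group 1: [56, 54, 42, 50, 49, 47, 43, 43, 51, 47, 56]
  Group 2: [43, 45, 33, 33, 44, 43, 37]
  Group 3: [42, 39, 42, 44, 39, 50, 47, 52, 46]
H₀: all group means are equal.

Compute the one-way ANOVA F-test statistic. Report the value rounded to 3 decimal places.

test statistic = 7.423

Group means [48.91, 39.71, 44.56], grand mean 45.074
SSB = Σnᵢ(x̄ᵢ−x̄)² = 365.292; SSW = ΣΣ(x−x̄ᵢ)² = 590.560
MSB = 365.292/2 = 182.6460; MSW = 590.560/24 = 24.6067
F = MSB/MSW = 7.4226
df = (2, 24)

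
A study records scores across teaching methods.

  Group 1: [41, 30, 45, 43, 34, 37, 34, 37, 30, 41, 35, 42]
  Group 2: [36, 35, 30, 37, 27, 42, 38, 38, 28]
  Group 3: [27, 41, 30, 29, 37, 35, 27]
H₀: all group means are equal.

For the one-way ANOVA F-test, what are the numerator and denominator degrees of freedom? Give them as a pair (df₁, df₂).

k = 3 groups, N = 28 total
df = (k−1, N−k) = (3−1, 28−3) = (2, 25)

degrees of freedom = [2, 25]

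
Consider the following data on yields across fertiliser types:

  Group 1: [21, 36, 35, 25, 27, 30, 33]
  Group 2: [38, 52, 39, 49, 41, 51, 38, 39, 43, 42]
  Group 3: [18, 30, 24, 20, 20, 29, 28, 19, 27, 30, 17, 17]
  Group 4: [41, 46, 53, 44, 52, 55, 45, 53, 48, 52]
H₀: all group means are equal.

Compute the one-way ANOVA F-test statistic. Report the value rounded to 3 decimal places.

Group means [29.57, 43.20, 23.25, 48.90], grand mean 36.077
SSB = Σnᵢ(x̄ᵢ−x̄)² = 4422.305; SSW = ΣΣ(x−x̄ᵢ)² = 958.464
MSB = 4422.305/3 = 1474.1016; MSW = 958.464/35 = 27.3847
F = MSB/MSW = 53.8294
df = (3, 35)

test statistic = 53.829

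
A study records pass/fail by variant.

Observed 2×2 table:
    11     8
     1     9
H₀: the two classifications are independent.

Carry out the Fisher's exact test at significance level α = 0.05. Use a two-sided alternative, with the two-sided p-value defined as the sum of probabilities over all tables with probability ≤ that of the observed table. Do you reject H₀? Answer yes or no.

reject H₀: yes

Margins: r₁=19, r₂=10, c₁=12, c₂=17, n=29
p_obs = C(19,11)·C(10,1)/C(29,12); sum pmf over tables with pmf ≤ p_obs
p-value (two-sided) = 0.01909
At α=0.05: p < α → reject H₀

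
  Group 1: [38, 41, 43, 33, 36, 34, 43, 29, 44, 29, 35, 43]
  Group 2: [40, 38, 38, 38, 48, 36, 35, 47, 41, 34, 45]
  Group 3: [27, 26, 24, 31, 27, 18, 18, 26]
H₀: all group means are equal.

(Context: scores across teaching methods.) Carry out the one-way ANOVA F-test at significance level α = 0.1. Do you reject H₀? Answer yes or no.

reject H₀: yes

Group means [37.33, 40.00, 24.62], grand mean 35.000
SSB = Σnᵢ(x̄ᵢ−x̄)² = 1201.458; SSW = ΣΣ(x−x̄ᵢ)² = 702.542
MSB = 1201.458/2 = 600.7292; MSW = 702.542/28 = 25.0908
F = MSB/MSW = 23.9422
df = (2, 28)
p-value (upper-tail) = 0.00000
At α=0.1: p < α → reject H₀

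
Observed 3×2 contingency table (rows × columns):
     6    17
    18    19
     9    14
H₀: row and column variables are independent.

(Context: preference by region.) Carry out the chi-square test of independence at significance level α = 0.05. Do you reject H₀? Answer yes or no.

reject H₀: no

Row totals [23, 37, 23], col totals [33, 50], n=83
χ² = (6−9.14)²/9.14 + (17−13.86)²/13.86 + (18−14.71)²/14.71 + (19−22.29)²/22.29 + (9−9.14)²/9.14 + (14−13.86)²/13.86 = 3.0196
df = 2
p-value (upper-tail) = 0.22095
At α=0.05: p ≥ α → fail to reject H₀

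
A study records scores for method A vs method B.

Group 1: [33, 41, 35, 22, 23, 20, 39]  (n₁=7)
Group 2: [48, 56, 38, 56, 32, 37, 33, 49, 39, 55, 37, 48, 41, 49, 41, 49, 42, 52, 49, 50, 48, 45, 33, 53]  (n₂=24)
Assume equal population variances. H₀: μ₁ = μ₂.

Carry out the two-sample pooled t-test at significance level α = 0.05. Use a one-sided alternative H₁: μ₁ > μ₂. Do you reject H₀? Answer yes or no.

x̄₁=30.429, s₁=8.638, n₁=7
x̄₂=45.000, s₂=7.466, n₂=24
s_p² = [6·8.638² + 23·7.466²]/29 = 59.6453
SE = √(s_p²·(1/7+1/24)) = 3.3175
t = (30.429−45.000)/3.3175 = -4.3923
df = 29
p-value (one-sided, H₁ greater) = 0.99993
At α=0.05: p ≥ α → fail to reject H₀

reject H₀: no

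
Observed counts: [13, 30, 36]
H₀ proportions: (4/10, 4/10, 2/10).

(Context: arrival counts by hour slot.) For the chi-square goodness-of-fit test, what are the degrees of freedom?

df = k − 1 = 3 − 1 = 2

degrees of freedom = 2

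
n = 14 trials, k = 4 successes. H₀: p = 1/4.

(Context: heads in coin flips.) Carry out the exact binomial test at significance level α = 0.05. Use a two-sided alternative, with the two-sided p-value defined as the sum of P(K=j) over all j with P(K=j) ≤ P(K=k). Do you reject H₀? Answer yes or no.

reject H₀: no

Exact binomial: n=14, k=4, p₀=1/4=0.2500
P(X=j) = C(n,j)·p₀^j·(1−p₀)^(n−j); p = Σ P(X=j) over j with P(X=j) ≤ P(X=4)
p-value (two-sided) = 0.75979
At α=0.05: p ≥ α → fail to reject H₀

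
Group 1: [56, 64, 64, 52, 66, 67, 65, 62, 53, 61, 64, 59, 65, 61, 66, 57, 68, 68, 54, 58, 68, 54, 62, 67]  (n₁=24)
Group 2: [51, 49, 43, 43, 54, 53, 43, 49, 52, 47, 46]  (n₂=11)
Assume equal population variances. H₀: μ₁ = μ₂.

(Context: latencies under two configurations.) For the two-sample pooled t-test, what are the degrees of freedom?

degrees of freedom = 33

df = n₁ + n₂ − 2 = 24 + 11 − 2 = 33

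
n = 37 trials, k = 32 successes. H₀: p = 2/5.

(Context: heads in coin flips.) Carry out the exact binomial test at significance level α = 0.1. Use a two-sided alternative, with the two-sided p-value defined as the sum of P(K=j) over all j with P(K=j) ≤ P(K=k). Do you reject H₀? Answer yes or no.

reject H₀: yes

Exact binomial: n=37, k=32, p₀=2/5=0.4000
P(X=j) = C(n,j)·p₀^j·(1−p₀)^(n−j); p = Σ P(X=j) over j with P(X=j) ≤ P(X=32)
p-value (two-sided) = 0.00000
At α=0.1: p < α → reject H₀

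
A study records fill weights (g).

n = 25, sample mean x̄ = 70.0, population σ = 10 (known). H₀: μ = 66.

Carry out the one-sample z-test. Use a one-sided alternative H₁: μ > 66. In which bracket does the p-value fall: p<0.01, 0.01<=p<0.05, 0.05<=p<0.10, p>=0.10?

p-value bracket: 0.01<=p<0.05

SE = σ/√n = 10/√25 = 2.0000
z = (x̄−μ₀)/SE = (70.0−66)/2.0000 = 2.0000
p-value (one-sided, H₁ greater) = 0.02275
→ bracket: 0.01<=p<0.05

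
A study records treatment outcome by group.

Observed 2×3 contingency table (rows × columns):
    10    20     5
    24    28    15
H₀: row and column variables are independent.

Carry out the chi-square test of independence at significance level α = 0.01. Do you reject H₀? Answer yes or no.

reject H₀: no

Row totals [35, 67], col totals [34, 48, 20], n=102
χ² = (10−11.67)²/11.67 + (20−16.47)²/16.47 + (5−6.86)²/6.86 + (24−22.33)²/22.33 + (28−31.53)²/31.53 + (15−13.14)²/13.14 = 2.2836
df = 2
p-value (upper-tail) = 0.31925
At α=0.01: p ≥ α → fail to reject H₀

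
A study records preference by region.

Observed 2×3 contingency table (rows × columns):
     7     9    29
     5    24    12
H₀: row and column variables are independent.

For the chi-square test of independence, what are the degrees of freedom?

degrees of freedom = 2

df = (r−1)(c−1) = (2−1)·(3−1) = 2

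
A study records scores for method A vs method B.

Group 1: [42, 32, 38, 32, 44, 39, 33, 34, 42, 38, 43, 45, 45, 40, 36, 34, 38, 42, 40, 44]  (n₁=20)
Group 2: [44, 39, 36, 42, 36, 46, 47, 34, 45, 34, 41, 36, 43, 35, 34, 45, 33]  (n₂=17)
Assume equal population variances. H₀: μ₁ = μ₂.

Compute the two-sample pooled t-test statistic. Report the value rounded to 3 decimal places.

x̄₁=39.050, s₁=4.371, n₁=20
x̄₂=39.412, s₂=4.938, n₂=17
s_p² = [19·4.371² + 16·4.938²]/35 = 21.5162
SE = √(s_p²·(1/20+1/17)) = 1.5302
t = (39.050−39.412)/1.5302 = -0.2364
df = 35

test statistic = -0.236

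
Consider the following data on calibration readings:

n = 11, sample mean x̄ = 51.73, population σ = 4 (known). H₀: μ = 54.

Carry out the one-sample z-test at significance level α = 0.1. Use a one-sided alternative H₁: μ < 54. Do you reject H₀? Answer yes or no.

reject H₀: yes

SE = σ/√n = 4/√11 = 1.2060
z = (x̄−μ₀)/SE = (51.73−54)/1.2060 = -1.8822
p-value (one-sided, H₁ less) = 0.02991
At α=0.1: p < α → reject H₀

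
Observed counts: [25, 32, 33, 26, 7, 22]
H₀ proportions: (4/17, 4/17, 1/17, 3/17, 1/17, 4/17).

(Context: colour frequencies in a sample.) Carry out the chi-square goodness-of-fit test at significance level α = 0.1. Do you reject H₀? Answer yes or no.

n = 145; E_i = n·p_i = [34.12, 34.12, 8.53, 25.59, 8.53, 34.12]
χ² = (25−34.12)²/34.12 + (32−34.12)²/34.12 + (33−8.53)²/8.53 + (26−25.59)²/25.59 + (7−8.53)²/8.53 + (22−34.12)²/34.12 = 77.3580
df = 5
p-value (upper-tail) = 0.00000
At α=0.1: p < α → reject H₀

reject H₀: yes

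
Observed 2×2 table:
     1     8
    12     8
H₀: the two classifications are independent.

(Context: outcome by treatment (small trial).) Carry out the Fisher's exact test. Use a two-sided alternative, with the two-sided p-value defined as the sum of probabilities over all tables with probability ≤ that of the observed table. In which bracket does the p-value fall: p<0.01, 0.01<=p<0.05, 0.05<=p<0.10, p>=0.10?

p-value bracket: 0.01<=p<0.05

Margins: r₁=9, r₂=20, c₁=13, c₂=16, n=29
p_obs = C(9,1)·C(20,12)/C(29,13); sum pmf over tables with pmf ≤ p_obs
p-value (two-sided) = 0.01998
→ bracket: 0.01<=p<0.05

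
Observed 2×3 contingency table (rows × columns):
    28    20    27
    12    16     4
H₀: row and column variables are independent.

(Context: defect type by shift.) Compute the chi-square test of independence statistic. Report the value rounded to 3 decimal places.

Row totals [75, 32], col totals [40, 36, 31], n=107
χ² = (28−28.04)²/28.04 + (20−25.23)²/25.23 + (27−21.73)²/21.73 + (12−11.96)²/11.96 + (16−10.77)²/10.77 + (4−9.27)²/9.27 = 7.9053
df = 2

test statistic = 7.905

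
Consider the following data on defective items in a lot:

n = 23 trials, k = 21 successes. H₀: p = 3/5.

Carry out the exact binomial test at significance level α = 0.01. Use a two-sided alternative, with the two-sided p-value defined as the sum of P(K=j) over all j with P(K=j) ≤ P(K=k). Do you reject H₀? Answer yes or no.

Exact binomial: n=23, k=21, p₀=3/5=0.6000
P(X=j) = C(n,j)·p₀^j·(1−p₀)^(n−j); p = Σ P(X=j) over j with P(X=j) ≤ P(X=21)
p-value (two-sided) = 0.00204
At α=0.01: p < α → reject H₀

reject H₀: yes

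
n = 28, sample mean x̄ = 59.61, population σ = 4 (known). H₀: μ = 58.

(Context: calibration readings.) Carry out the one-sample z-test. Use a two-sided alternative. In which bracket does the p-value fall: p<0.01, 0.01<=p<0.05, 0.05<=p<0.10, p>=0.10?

SE = σ/√n = 4/√28 = 0.7559
z = (x̄−μ₀)/SE = (59.61−58)/0.7559 = 2.1298
p-value (two-sided) = 0.03319
→ bracket: 0.01<=p<0.05

p-value bracket: 0.01<=p<0.05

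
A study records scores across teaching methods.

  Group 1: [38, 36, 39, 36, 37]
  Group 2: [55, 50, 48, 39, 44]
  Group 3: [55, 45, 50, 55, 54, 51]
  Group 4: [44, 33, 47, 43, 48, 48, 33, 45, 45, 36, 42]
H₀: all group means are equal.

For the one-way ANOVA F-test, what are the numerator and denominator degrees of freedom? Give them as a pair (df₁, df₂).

degrees of freedom = [3, 23]

k = 4 groups, N = 27 total
df = (k−1, N−k) = (4−1, 27−4) = (3, 23)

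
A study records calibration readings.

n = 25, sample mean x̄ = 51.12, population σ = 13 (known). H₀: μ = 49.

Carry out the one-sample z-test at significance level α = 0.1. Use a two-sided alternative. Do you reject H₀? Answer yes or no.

reject H₀: no

SE = σ/√n = 13/√25 = 2.6000
z = (x̄−μ₀)/SE = (51.12−49)/2.6000 = 0.8154
p-value (two-sided) = 0.41485
At α=0.1: p ≥ α → fail to reject H₀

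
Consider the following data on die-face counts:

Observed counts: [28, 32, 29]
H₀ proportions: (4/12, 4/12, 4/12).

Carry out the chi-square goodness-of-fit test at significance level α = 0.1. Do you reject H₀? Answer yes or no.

reject H₀: no

n = 89; E_i = n·p_i = [29.67, 29.67, 29.67]
χ² = (28−29.67)²/29.67 + (32−29.67)²/29.67 + (29−29.67)²/29.67 = 0.2921
df = 2
p-value (upper-tail) = 0.86410
At α=0.1: p ≥ α → fail to reject H₀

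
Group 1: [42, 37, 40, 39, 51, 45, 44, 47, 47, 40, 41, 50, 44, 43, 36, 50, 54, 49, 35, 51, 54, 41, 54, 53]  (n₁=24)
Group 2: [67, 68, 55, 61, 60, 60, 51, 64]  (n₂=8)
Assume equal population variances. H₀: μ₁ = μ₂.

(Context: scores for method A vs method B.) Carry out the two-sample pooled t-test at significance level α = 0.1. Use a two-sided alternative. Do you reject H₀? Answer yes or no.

reject H₀: yes

x̄₁=45.292, s₁=6.003, n₁=24
x̄₂=60.750, s₂=5.751, n₂=8
s_p² = [23·6.003² + 7·5.751²]/30 = 35.3486
SE = √(s_p²·(1/24+1/8)) = 2.4272
t = (45.292−60.750)/2.4272 = -6.3687
df = 30
p-value (two-sided) = 0.00000
At α=0.1: p < α → reject H₀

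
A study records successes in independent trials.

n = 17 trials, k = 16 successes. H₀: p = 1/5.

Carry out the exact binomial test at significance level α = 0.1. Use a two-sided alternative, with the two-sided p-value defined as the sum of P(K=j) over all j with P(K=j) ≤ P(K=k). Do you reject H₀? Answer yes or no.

Exact binomial: n=17, k=16, p₀=1/5=0.2000
P(X=j) = C(n,j)·p₀^j·(1−p₀)^(n−j); p = Σ P(X=j) over j with P(X=j) ≤ P(X=16)
p-value (two-sided) = 0.00000
At α=0.1: p < α → reject H₀

reject H₀: yes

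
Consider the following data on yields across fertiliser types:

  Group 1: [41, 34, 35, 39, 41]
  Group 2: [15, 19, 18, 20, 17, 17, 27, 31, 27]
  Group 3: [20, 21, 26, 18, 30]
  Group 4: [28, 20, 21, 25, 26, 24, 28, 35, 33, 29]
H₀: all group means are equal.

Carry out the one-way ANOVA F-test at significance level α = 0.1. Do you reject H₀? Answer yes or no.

Group means [38.00, 21.22, 23.00, 26.90], grand mean 26.379
SSB = Σnᵢ(x̄ᵢ−x̄)² = 974.372; SSW = ΣΣ(x−x̄ᵢ)² = 598.456
MSB = 974.372/3 = 324.7907; MSW = 598.456/25 = 23.9382
F = MSB/MSW = 13.5679
df = (3, 25)
p-value (upper-tail) = 0.00002
At α=0.1: p < α → reject H₀

reject H₀: yes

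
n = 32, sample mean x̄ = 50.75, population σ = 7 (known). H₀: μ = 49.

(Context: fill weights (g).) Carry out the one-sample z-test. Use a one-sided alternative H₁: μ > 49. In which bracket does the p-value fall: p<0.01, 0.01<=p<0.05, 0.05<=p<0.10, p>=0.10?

SE = σ/√n = 7/√32 = 1.2374
z = (x̄−μ₀)/SE = (50.75−49)/1.2374 = 1.4142
p-value (one-sided, H₁ greater) = 0.07865
→ bracket: 0.05<=p<0.10

p-value bracket: 0.05<=p<0.10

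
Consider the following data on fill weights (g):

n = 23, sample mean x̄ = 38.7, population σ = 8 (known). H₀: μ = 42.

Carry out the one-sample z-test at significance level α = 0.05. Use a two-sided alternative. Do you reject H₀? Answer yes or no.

reject H₀: yes

SE = σ/√n = 8/√23 = 1.6681
z = (x̄−μ₀)/SE = (38.7−42)/1.6681 = -1.9783
p-value (two-sided) = 0.04790
At α=0.05: p < α → reject H₀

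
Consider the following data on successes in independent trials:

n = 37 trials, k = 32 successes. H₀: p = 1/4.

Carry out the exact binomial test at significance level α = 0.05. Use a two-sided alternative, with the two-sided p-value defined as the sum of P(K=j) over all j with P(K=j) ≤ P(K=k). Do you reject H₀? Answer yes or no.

Exact binomial: n=37, k=32, p₀=1/4=0.2500
P(X=j) = C(n,j)·p₀^j·(1−p₀)^(n−j); p = Σ P(X=j) over j with P(X=j) ≤ P(X=32)
p-value (two-sided) = 0.00000
At α=0.05: p < α → reject H₀

reject H₀: yes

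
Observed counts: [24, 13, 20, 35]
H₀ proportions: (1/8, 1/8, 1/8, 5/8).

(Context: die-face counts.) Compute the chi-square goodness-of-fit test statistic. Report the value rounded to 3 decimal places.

test statistic = 28.870

n = 92; E_i = n·p_i = [11.50, 11.50, 11.50, 57.50]
χ² = (24−11.50)²/11.50 + (13−11.50)²/11.50 + (20−11.50)²/11.50 + (35−57.50)²/57.50 = 28.8696
df = 3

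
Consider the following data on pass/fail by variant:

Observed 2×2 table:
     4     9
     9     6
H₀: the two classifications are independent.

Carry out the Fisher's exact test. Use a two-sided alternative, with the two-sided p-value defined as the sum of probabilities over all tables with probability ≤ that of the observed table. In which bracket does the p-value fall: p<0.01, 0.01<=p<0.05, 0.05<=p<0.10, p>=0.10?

Margins: r₁=13, r₂=15, c₁=13, c₂=15, n=28
p_obs = C(13,4)·C(15,9)/C(28,13); sum pmf over tables with pmf ≤ p_obs
p-value (two-sided) = 0.15128
→ bracket: p>=0.10

p-value bracket: p>=0.10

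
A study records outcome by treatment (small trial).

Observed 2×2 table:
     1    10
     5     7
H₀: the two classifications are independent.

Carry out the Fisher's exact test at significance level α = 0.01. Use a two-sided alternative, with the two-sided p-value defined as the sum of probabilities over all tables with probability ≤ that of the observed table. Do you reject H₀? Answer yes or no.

Margins: r₁=11, r₂=12, c₁=6, c₂=17, n=23
p_obs = C(11,1)·C(12,5)/C(23,6); sum pmf over tables with pmf ≤ p_obs
p-value (two-sided) = 0.15495
At α=0.01: p ≥ α → fail to reject H₀

reject H₀: no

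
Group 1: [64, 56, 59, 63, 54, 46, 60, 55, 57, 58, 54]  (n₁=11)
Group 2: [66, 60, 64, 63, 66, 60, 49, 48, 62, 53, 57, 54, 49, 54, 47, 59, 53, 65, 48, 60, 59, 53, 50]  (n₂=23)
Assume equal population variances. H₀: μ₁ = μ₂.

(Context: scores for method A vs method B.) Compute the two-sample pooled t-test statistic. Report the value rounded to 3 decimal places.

x̄₁=56.909, s₁=4.929, n₁=11
x̄₂=56.478, s₂=6.288, n₂=23
s_p² = [10·4.929² + 22·6.288²]/32 = 34.7703
SE = √(s_p²·(1/11+1/23)) = 2.1616
t = (56.909−56.478)/2.1616 = 0.1993
df = 32

test statistic = 0.199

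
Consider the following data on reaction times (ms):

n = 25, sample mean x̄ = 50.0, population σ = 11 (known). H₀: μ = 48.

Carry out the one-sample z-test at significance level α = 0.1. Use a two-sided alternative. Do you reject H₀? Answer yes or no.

SE = σ/√n = 11/√25 = 2.2000
z = (x̄−μ₀)/SE = (50.0−48)/2.2000 = 0.9091
p-value (two-sided) = 0.36330
At α=0.1: p ≥ α → fail to reject H₀

reject H₀: no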